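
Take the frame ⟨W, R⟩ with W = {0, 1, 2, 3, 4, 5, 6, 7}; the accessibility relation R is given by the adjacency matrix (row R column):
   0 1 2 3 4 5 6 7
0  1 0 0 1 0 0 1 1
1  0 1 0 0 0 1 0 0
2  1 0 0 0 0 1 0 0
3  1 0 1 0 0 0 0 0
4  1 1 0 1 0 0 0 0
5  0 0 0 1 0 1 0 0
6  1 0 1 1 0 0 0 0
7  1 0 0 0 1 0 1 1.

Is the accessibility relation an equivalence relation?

Reflexive: no — 2 is not related to itself.
Symmetric: no — 1 R 5 but not 5 R 1.
Transitive: no — 0 R 3 and 3 R 2, but not 0 R 2.
So R is not an equivalence relation.

No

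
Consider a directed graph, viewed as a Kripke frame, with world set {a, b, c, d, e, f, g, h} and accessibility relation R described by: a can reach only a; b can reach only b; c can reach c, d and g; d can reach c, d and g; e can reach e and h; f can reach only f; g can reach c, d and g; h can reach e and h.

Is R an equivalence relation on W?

Reflexive: yes — every world is R-related to itself.
Symmetric: yes — every pair in R has its reverse in R.
Transitive: yes — every two-step R-path is closed by a direct edge.
So R is an equivalence relation.

Yes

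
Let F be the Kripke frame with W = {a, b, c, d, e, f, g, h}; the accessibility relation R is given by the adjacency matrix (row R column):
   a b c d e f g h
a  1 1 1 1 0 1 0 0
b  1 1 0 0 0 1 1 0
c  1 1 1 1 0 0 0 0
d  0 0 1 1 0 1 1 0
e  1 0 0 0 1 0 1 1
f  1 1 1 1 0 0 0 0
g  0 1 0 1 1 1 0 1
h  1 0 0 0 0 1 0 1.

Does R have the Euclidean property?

No

Euclidean: no — a R b and a R c, but not b R c.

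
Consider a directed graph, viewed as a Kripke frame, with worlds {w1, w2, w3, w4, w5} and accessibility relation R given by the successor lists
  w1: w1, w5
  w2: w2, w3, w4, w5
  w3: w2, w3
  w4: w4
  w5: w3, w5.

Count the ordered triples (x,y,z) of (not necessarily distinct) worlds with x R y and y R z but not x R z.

Enumerating: (w1,w5,w3), (w3,w2,w4), (w3,w2,w5), (w5,w3,w2).

4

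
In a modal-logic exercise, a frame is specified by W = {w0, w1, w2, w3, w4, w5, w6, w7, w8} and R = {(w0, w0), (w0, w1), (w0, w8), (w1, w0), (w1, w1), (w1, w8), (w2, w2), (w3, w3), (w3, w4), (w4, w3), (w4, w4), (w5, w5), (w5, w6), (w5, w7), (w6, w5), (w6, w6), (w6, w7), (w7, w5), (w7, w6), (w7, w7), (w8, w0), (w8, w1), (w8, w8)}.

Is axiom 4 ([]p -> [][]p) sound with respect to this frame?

Axiom 4 corresponds to the accessibility relation being transitive.
Transitive: yes — every two-step R-path is closed by a direct edge.

Yes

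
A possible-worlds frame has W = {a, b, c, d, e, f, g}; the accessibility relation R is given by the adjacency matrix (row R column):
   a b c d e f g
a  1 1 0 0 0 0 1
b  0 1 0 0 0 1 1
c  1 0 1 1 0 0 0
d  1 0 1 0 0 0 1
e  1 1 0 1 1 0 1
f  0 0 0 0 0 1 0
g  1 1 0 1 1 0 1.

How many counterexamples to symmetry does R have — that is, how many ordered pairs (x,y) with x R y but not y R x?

7

Enumerating: (a,b), (b,f), (c,a), (d,a), (e,a), (e,b), (e,d).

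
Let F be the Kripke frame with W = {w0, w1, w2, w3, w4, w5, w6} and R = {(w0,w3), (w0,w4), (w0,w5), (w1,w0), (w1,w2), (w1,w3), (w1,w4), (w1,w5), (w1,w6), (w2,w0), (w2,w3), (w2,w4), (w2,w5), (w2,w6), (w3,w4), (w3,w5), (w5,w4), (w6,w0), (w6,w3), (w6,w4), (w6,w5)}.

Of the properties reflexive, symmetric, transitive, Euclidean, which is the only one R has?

Reflexive: no — w0 is not related to itself.
Symmetric: no — w0 R w3 but not w3 R w0.
Transitive: yes — every two-step R-path is closed by a direct edge.
Euclidean: no — w0 R w4 and w0 R w3, but not w4 R w3.
Only transitive holds.

transitive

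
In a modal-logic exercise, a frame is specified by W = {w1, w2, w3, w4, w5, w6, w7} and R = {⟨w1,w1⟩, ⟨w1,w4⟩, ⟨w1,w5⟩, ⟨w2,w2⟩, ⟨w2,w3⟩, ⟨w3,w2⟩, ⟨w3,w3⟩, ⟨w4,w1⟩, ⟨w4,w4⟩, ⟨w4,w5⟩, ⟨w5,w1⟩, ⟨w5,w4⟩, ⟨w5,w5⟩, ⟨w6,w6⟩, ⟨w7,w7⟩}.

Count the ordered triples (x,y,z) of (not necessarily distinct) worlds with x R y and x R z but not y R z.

R is Euclidean; there are no such tuples.

0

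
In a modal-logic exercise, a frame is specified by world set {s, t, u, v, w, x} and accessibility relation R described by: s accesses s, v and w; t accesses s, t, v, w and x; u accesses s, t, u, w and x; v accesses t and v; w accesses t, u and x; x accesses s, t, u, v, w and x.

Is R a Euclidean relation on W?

No

Euclidean: no — s R v and s R w, but not v R w.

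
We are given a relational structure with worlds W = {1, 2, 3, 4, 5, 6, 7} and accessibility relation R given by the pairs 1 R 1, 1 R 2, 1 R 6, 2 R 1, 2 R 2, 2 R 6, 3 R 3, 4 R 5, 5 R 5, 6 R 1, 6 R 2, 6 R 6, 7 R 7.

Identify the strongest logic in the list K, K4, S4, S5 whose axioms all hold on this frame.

Transitive (axiom 4): yes — every two-step R-path is closed by a direct edge.
Reflexive (axiom T): no — 4 is not related to itself.
Euclidean (axiom 5): yes — any two successors of a common world are R-related.
So F validates K, K4; S4 would additionally require R to be reflexive. The strongest is K4.

K4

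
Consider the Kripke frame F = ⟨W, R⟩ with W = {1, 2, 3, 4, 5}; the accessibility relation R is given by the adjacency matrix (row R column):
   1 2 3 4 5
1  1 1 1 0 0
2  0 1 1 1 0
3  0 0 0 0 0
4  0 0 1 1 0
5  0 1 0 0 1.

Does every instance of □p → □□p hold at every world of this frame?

No

By correspondence theory, 4 is valid on a frame iff R is transitive.
Transitive: no — 1 R 2 and 2 R 4, but not 1 R 4.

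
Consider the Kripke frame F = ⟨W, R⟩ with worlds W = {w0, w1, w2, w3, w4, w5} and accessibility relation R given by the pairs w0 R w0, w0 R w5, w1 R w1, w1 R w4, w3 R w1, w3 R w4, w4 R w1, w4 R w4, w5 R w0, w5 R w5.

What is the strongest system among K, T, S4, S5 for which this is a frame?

Reflexive (axiom T): no — w2 is not related to itself.
Transitive (axiom 4): yes — every two-step R-path is closed by a direct edge.
Euclidean (axiom 5): yes — any two successors of a common world are R-related.
So F validates K; T would additionally require R to be reflexive. The strongest is K.

K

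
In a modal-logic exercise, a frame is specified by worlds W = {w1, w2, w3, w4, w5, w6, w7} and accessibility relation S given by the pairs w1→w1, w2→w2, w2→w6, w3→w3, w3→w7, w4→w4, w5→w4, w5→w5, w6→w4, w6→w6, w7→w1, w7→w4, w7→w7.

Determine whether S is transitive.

No

Transitive: no — w2 S w6 and w6 S w4, but not w2 S w4.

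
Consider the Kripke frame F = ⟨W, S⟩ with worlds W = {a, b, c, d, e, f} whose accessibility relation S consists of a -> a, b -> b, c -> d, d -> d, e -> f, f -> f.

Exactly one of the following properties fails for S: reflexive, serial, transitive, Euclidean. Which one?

Reflexive: no — c is not related to itself.
Serial: yes — every world has a successor (e.g. a S a).
Transitive: yes — every two-step S-path is closed by a direct edge.
Euclidean: yes — any two successors of a common world are S-related.
Only reflexive fails.

reflexive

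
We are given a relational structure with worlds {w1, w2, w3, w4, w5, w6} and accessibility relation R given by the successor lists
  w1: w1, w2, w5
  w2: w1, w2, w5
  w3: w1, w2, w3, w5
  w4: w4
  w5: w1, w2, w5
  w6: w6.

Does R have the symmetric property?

No

Symmetric: no — w3 R w1 but not w1 R w3.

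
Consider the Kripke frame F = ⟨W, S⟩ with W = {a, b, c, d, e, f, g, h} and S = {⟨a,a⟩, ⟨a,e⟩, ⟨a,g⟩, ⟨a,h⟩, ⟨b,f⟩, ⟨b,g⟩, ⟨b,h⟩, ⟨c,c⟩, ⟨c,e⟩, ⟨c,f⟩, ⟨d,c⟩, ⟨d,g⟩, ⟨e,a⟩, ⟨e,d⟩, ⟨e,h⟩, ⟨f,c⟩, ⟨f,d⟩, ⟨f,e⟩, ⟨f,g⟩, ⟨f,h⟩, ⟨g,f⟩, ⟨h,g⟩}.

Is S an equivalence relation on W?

Reflexive: no — b is not related to itself.
Symmetric: no — a S g but not g S a.
Transitive: no — a S e and e S d, but not a S d.
So S is not an equivalence relation.

No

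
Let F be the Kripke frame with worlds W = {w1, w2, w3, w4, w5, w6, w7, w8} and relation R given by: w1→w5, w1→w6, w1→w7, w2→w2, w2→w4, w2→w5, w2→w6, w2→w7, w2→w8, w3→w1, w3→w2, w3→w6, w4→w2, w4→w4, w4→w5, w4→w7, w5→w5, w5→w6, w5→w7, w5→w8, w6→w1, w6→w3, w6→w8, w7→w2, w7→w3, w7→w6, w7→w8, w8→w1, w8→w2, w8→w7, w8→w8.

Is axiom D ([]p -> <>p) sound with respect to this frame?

Axiom D corresponds to the accessibility relation being serial.
Serial: yes — every world has a successor (e.g. w1 R w5).

Yes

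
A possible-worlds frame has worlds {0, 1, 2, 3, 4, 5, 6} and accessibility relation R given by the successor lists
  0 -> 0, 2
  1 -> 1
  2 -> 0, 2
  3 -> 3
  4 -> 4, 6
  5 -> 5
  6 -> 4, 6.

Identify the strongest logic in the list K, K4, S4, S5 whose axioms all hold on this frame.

S5

Transitive (axiom 4): yes — every two-step R-path is closed by a direct edge.
Reflexive (axiom T): yes — every world is R-related to itself.
Euclidean (axiom 5): yes — any two successors of a common world are R-related.
So F validates K, K4, S4, S5. The strongest is S5.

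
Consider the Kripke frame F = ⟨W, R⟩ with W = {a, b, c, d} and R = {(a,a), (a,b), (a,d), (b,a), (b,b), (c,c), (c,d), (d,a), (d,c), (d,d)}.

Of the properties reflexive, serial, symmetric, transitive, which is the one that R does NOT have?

transitive

Reflexive: yes — every world is R-related to itself.
Serial: yes — every world has a successor (e.g. a R a).
Symmetric: yes — every pair in R has its reverse in R.
Transitive: no — a R d and d R c, but not a R c.
Only transitive fails.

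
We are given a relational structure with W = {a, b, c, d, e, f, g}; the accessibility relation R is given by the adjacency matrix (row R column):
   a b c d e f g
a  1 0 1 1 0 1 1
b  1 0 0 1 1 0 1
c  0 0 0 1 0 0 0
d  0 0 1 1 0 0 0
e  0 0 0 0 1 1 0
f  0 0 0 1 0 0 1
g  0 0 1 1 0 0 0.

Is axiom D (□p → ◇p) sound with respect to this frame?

Axiom D corresponds to the accessibility relation being serial.
Serial: yes — every world has a successor (e.g. a R a).

Yes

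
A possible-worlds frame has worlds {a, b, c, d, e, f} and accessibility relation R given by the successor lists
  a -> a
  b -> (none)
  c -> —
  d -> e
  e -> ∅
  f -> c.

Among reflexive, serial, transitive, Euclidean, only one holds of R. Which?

transitive

Reflexive: no — b is not related to itself.
Serial: no — b has no R-successor.
Transitive: yes — every two-step R-path is closed by a direct edge.
Euclidean: no — d R e and d R e, but not e R e.
Only transitive holds.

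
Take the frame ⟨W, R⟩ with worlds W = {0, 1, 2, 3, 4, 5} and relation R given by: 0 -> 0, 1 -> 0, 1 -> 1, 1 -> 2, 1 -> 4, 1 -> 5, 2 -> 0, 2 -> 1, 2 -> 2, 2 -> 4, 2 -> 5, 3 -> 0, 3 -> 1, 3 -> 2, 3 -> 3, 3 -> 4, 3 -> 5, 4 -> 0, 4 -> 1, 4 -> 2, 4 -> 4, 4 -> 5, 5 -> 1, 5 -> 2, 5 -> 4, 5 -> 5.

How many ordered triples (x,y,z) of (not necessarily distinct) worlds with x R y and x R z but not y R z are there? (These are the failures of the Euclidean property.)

25

Enumerating: (1,0,1), (1,0,2), (1,0,4), (1,0,5), (1,5,0), (2,0,1), (2,0,2), (2,0,4), (2,0,5), (2,5,0), (3,0,1), (3,0,2), … and 13 more.
Total: 25.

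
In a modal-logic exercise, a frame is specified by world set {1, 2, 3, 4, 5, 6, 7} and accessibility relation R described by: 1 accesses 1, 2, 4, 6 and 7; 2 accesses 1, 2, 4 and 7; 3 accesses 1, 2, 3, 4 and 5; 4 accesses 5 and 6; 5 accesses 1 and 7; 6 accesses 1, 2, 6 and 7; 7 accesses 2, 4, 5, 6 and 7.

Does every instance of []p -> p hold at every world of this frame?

No

By correspondence theory, T is valid on a frame iff R is reflexive.
Reflexive: no — 4 is not related to itself.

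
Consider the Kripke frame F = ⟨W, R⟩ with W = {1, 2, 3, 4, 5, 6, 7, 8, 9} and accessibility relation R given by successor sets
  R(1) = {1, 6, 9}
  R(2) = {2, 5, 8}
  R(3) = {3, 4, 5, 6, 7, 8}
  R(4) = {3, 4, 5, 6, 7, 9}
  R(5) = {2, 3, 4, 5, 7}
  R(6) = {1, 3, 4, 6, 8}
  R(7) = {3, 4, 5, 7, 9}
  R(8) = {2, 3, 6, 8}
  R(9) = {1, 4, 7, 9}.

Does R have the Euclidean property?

Euclidean: no — 1 R 6 and 1 R 9, but not 6 R 9.

No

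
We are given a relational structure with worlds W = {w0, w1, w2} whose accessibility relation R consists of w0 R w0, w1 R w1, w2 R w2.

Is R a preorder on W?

Yes

Reflexive: yes — every world is R-related to itself.
Transitive: yes — every two-step R-path is closed by a direct edge.
So R is a preorder.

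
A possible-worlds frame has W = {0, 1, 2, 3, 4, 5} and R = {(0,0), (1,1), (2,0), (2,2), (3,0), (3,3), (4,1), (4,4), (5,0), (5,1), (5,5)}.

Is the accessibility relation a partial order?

Reflexive: yes — every world is R-related to itself.
Transitive: yes — every two-step R-path is closed by a direct edge.
Antisymmetric: yes — no distinct pair is related both ways.
So R is a partial order.

Yes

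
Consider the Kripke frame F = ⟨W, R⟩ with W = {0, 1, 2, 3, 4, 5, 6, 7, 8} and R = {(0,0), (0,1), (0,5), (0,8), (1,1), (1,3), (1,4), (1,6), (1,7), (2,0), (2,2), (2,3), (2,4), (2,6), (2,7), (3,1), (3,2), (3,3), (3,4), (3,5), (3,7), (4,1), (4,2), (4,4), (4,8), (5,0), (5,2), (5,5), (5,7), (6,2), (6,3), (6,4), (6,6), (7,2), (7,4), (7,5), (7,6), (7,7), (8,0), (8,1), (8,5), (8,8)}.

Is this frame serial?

Serial: yes — every world has a successor (e.g. 0 R 0).

Yes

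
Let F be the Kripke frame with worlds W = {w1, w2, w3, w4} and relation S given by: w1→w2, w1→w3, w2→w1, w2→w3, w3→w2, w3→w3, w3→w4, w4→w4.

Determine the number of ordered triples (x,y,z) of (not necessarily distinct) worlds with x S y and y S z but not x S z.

Enumerating: (w1,w2,w1), (w1,w3,w4), (w2,w1,w2), (w2,w3,w2), (w2,w3,w4), (w3,w2,w1).

6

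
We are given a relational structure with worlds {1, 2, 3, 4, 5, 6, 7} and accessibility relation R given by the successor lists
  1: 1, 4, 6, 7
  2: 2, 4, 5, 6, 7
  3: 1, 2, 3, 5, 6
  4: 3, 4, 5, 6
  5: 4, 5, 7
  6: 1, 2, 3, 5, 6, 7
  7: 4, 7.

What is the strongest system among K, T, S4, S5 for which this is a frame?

Reflexive (axiom T): yes — every world is R-related to itself.
Transitive (axiom 4): no — 1 R 4 and 4 R 3, but not 1 R 3.
Euclidean (axiom 5): no — 1 R 4 and 1 R 7, but not 4 R 7.
So F validates K, T; S4 would additionally require R to be transitive. The strongest is T.

T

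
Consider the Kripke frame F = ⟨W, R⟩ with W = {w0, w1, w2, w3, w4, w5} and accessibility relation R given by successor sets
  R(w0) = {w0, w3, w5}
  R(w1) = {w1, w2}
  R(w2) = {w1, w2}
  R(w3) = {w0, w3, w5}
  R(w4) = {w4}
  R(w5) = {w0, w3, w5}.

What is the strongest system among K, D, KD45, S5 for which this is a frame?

Serial (axiom D): yes — every world has a successor (e.g. w0 R w0).
Euclidean (axiom 5): yes — any two successors of a common world are R-related.
Transitive (axiom 4): yes — every two-step R-path is closed by a direct edge.
Reflexive (axiom T): yes — every world is R-related to itself.
So F validates K, D, KD45, S5. The strongest is S5.

S5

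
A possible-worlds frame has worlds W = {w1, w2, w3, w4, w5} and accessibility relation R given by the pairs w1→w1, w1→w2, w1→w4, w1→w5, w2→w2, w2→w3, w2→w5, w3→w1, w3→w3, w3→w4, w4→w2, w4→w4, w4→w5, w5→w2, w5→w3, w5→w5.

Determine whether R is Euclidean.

Euclidean: no — w1 R w2 and w1 R w4, but not w2 R w4.

No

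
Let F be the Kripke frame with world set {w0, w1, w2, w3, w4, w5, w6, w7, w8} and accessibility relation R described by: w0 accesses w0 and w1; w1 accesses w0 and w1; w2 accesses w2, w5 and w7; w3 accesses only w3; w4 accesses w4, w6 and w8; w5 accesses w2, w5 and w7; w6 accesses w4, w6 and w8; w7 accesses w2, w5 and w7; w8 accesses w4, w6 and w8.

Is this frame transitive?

Transitive: yes — every two-step R-path is closed by a direct edge.

Yes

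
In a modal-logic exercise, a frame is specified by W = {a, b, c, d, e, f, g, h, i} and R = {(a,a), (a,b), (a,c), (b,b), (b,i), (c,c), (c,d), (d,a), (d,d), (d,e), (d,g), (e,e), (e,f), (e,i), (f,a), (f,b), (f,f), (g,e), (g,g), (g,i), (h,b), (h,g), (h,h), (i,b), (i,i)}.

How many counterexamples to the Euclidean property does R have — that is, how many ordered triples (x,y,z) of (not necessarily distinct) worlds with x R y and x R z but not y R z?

27

Enumerating: (a,b,a), (a,b,c), (a,c,a), (a,c,b), (c,d,c), (d,a,d), (d,a,e), (d,a,g), (d,e,a), (d,e,d), (d,e,g), (d,g,a), … and 15 more.
Total: 27.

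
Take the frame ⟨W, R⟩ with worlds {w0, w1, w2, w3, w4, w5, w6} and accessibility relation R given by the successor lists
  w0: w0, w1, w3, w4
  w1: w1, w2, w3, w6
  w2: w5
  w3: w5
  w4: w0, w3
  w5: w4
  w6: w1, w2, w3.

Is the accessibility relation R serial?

Serial: yes — every world has a successor (e.g. w0 R w0).

Yes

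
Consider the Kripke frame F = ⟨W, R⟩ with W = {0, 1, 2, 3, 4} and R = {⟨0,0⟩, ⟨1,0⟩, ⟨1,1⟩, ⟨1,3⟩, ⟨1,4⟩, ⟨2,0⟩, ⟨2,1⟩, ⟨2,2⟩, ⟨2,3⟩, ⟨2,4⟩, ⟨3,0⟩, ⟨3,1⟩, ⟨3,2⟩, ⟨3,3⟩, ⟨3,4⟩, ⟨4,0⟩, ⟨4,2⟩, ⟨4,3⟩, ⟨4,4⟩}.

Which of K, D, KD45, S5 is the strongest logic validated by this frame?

D

Serial (axiom D): yes — every world has a successor (e.g. 0 R 0).
Euclidean (axiom 5): no — 1 R 0 and 1 R 3, but not 0 R 3.
Transitive (axiom 4): no — 1 R 3 and 3 R 2, but not 1 R 2.
Reflexive (axiom T): yes — every world is R-related to itself.
So F validates K, D; KD45 would additionally require R to be Euclidean and transitive. The strongest is D.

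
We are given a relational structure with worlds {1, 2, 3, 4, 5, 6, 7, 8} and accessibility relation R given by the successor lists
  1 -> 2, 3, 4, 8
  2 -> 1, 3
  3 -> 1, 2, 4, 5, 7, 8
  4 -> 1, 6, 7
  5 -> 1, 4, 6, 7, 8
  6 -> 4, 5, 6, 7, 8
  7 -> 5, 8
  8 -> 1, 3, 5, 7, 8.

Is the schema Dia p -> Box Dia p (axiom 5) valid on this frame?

No

The schema 5 characterises exactly the Euclidean frames.
Euclidean: no — 1 R 2 and 1 R 4, but not 2 R 4.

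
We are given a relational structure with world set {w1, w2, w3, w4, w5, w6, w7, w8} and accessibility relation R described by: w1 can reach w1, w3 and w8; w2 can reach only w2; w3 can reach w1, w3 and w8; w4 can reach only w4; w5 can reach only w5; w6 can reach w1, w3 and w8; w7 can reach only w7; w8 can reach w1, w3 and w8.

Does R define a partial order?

Reflexive: no — w6 is not related to itself.
Transitive: yes — every two-step R-path is closed by a direct edge.
Antisymmetric: no — w1 R w3 and w3 R w1 with w1 ≠ w3.
So R is not a partial order.

No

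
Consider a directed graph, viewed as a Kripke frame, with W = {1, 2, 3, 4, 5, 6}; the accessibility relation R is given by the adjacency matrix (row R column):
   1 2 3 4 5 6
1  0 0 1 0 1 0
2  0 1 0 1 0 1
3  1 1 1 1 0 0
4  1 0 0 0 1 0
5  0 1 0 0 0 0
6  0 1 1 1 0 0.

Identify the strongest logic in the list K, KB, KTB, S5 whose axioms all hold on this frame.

Symmetric (axiom B): no — 1 R 5 but not 5 R 1.
Reflexive (axiom T): no — 1 is not related to itself.
Euclidean (axiom 5): no — 1 R 3 and 1 R 5, but not 3 R 5.
So F validates K; KB would additionally require R to be symmetric. The strongest is K.

K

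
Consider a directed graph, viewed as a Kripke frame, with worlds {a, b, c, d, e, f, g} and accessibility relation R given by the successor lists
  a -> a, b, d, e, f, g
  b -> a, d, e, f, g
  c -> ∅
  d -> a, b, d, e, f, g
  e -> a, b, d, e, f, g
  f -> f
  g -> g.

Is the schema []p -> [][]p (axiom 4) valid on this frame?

No

The schema 4 characterises exactly the transitive frames.
Transitive: no — b R a and a R b, but not b R b.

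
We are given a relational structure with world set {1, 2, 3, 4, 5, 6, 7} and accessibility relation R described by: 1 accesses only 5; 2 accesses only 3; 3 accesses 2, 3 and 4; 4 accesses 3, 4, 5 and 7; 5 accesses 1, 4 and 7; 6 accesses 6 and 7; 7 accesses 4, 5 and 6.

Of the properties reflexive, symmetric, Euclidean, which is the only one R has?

symmetric

Reflexive: no — 1 is not related to itself.
Symmetric: yes — every pair in R has its reverse in R.
Euclidean: no — 3 R 2 and 3 R 4, but not 2 R 4.
Only symmetric holds.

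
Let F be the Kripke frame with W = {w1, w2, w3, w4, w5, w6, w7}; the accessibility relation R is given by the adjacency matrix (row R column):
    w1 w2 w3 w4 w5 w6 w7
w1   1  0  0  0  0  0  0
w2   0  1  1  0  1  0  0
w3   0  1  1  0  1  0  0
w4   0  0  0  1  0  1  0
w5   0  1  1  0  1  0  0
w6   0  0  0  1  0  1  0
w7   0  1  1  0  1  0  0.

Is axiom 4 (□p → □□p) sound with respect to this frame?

Yes

By correspondence theory, 4 is valid on a frame iff R is transitive.
Transitive: yes — every two-step R-path is closed by a direct edge.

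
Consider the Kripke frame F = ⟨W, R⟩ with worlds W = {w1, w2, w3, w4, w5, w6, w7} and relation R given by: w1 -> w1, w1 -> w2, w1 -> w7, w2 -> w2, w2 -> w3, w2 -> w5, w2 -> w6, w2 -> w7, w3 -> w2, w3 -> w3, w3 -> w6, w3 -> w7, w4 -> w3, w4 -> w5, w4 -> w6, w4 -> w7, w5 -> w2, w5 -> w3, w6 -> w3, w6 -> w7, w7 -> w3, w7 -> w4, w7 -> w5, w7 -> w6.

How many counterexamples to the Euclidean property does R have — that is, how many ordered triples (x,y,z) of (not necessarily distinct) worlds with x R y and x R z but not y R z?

34

Enumerating: (w1,w2,w1), (w1,w7,w1), (w1,w7,w2), (w1,w7,w7), (w2,w3,w5), (w2,w5,w5), (w2,w5,w6), (w2,w5,w7), (w2,w6,w2), (w2,w6,w5), (w2,w6,w6), (w2,w7,w2), … and 22 more.
Total: 34.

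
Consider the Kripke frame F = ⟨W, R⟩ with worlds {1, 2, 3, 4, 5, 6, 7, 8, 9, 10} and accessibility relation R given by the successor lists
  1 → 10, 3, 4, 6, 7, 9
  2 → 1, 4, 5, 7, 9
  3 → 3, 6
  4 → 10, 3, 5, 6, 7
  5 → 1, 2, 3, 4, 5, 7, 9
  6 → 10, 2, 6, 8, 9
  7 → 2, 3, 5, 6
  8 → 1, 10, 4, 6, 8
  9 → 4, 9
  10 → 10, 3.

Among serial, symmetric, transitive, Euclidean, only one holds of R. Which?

Serial: yes — every world has a successor (e.g. 1 R 10).
Symmetric: no — 1 R 10 but not 10 R 1.
Transitive: no — 1 R 4 and 4 R 5, but not 1 R 5.
Euclidean: no — 1 R 10 and 1 R 4, but not 10 R 4.
Only serial holds.

serial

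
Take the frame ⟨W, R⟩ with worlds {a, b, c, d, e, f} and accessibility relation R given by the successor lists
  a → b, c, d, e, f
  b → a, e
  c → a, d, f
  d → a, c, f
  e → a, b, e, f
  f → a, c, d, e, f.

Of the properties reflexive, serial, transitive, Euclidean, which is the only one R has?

serial

Reflexive: no — a is not related to itself.
Serial: yes — every world has a successor (e.g. a R b).
Transitive: no — b R a and a R c, but not b R c.
Euclidean: no — a R b and a R c, but not b R c.
Only serial holds.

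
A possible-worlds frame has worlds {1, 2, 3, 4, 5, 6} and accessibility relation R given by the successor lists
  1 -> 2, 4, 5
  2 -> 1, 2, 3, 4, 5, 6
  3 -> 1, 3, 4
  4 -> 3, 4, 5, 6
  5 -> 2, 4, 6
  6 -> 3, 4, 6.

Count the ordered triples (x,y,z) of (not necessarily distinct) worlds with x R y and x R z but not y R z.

Enumerating: (1,4,2), (1,5,5), (2,1,1), (2,1,3), (2,1,6), (2,3,2), (2,3,5), (2,3,6), (2,4,1), (2,4,2), (2,5,1), (2,5,3), … and 15 more.
Total: 27.

27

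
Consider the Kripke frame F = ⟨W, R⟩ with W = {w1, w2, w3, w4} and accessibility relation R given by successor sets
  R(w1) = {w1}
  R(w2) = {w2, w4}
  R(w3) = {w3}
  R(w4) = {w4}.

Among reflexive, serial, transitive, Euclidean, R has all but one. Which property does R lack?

Reflexive: yes — every world is R-related to itself.
Serial: yes — every world has a successor (e.g. w1 R w1).
Transitive: yes — every two-step R-path is closed by a direct edge.
Euclidean: no — w2 R w4 and w2 R w2, but not w4 R w2.
Only Euclidean fails.

Euclidean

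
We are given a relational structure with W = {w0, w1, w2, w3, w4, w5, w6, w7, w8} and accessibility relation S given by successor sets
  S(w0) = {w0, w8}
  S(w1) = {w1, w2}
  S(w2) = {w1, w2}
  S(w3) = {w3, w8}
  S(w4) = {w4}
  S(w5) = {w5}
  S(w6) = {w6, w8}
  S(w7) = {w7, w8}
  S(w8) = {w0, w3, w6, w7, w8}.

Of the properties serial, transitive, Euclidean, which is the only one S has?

Serial: yes — every world has a successor (e.g. w0 S w0).
Transitive: no — w0 S w8 and w8 S w3, but not w0 S w3.
Euclidean: no — w8 S w0 and w8 S w3, but not w0 S w3.
Only serial holds.

serial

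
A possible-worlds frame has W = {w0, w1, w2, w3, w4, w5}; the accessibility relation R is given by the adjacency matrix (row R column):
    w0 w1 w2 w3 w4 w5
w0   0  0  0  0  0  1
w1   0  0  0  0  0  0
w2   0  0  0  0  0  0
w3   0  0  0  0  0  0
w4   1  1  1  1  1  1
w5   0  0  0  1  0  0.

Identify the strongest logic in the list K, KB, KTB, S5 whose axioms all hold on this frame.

Symmetric (axiom B): no — w0 R w5 but not w5 R w0.
Reflexive (axiom T): no — w0 is not related to itself.
Euclidean (axiom 5): no — w4 R w0 and w4 R w1, but not w0 R w1.
So F validates K; KB would additionally require R to be symmetric. The strongest is K.

K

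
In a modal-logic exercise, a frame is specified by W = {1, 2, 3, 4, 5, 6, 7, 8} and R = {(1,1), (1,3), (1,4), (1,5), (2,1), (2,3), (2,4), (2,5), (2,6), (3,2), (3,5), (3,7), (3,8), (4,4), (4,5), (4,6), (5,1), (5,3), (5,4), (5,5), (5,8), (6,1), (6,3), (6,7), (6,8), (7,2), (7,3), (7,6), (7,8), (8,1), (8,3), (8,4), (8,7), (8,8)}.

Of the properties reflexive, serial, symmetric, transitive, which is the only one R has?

serial

Reflexive: no — 2 is not related to itself.
Serial: yes — every world has a successor (e.g. 1 R 1).
Symmetric: no — 1 R 3 but not 3 R 1.
Transitive: no — 1 R 3 and 3 R 2, but not 1 R 2.
Only serial holds.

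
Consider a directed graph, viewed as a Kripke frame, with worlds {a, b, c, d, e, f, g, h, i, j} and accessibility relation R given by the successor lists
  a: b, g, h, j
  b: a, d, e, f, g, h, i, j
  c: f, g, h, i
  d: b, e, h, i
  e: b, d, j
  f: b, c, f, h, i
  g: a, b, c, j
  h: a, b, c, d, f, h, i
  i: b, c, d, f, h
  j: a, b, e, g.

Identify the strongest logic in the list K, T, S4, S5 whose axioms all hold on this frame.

K

Reflexive (axiom T): no — a is not related to itself.
Transitive (axiom 4): no — a R b and b R d, but not a R d.
Euclidean (axiom 5): no — a R g and a R h, but not g R h.
So F validates K; T would additionally require R to be reflexive. The strongest is K.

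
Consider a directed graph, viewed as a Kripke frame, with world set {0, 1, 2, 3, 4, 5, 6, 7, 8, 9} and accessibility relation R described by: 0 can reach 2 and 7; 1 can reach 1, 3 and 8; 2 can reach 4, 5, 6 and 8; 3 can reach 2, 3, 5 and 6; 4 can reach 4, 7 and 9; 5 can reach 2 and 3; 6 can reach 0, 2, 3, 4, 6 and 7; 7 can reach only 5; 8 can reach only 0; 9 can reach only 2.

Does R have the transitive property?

No

Transitive: no — 0 R 2 and 2 R 4, but not 0 R 4.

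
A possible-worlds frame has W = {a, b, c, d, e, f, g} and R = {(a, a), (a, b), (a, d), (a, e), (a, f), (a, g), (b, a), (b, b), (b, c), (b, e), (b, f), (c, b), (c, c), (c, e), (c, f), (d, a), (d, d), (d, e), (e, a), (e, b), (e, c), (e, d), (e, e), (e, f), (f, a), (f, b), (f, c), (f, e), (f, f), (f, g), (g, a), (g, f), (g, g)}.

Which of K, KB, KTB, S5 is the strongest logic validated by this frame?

Symmetric (axiom B): yes — every pair in R has its reverse in R.
Reflexive (axiom T): yes — every world is R-related to itself.
Euclidean (axiom 5): no — a R b and a R d, but not b R d.
So F validates K, KB, KTB; S5 would additionally require R to be Euclidean. The strongest is KTB.

KTB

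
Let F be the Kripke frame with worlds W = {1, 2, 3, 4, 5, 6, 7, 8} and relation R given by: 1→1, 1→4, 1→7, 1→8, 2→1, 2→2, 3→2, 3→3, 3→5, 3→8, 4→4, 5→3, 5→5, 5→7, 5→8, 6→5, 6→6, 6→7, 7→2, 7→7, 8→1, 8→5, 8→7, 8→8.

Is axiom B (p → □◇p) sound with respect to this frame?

No

By correspondence theory, B is valid on a frame iff R is symmetric.
Symmetric: no — 1 R 4 but not 4 R 1.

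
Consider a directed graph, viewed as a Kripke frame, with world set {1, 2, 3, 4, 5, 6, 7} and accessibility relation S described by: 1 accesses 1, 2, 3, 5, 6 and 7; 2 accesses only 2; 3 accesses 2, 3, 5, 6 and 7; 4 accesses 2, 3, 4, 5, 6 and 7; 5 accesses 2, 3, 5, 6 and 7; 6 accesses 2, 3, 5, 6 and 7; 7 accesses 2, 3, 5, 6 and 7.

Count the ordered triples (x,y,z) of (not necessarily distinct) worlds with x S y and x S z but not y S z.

34

Enumerating: (1,2,1), (1,2,3), (1,2,5), (1,2,6), (1,2,7), (1,3,1), (1,5,1), (1,6,1), (1,7,1), (3,2,3), (3,2,5), (3,2,6), … and 22 more.
Total: 34.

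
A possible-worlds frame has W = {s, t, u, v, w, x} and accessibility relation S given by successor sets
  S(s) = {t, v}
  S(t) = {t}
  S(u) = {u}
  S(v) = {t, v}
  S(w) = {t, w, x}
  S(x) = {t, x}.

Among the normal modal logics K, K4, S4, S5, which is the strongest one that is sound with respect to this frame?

K4

Transitive (axiom 4): yes — every two-step S-path is closed by a direct edge.
Reflexive (axiom T): no — s is not related to itself.
Euclidean (axiom 5): no — s S t and s S v, but not t S v.
So F validates K, K4; S4 would additionally require S to be reflexive. The strongest is K4.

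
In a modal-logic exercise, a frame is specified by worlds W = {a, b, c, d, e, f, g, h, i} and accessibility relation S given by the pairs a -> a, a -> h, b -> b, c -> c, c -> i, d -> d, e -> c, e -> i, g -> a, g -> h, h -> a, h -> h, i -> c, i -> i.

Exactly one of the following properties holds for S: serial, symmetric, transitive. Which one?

Serial: no — f has no S-successor.
Symmetric: no — e S c but not c S e.
Transitive: yes — every two-step S-path is closed by a direct edge.
Only transitive holds.

transitive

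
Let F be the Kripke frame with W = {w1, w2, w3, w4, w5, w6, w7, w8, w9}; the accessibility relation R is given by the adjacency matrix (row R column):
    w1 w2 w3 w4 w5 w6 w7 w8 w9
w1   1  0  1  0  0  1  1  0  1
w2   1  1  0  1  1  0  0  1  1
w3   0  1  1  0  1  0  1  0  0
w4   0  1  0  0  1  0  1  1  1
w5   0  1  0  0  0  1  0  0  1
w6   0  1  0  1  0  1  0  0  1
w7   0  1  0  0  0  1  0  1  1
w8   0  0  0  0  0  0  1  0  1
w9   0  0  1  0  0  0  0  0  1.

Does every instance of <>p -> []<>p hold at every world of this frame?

No

By correspondence theory, 5 is valid on a frame iff R is Euclidean.
Euclidean: no — w1 R w3 and w1 R w6, but not w3 R w6.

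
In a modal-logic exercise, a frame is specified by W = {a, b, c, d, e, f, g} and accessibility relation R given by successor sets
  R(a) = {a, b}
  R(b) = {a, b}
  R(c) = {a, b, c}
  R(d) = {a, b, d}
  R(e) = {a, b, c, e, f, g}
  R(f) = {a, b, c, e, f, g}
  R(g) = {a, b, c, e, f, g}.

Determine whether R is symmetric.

Symmetric: no — c R a but not a R c.

No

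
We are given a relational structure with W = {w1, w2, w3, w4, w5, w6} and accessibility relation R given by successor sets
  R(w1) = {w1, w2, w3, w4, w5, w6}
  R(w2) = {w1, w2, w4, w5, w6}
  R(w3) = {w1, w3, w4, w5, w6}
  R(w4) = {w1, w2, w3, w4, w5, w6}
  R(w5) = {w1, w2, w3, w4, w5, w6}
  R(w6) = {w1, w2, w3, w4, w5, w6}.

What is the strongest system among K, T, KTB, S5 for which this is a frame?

Reflexive (axiom T): yes — every world is R-related to itself.
Symmetric (axiom B): yes — every pair in R has its reverse in R.
Euclidean (axiom 5): no — w1 R w2 and w1 R w3, but not w2 R w3.
So F validates K, T, KTB; S5 would additionally require R to be Euclidean. The strongest is KTB.

KTB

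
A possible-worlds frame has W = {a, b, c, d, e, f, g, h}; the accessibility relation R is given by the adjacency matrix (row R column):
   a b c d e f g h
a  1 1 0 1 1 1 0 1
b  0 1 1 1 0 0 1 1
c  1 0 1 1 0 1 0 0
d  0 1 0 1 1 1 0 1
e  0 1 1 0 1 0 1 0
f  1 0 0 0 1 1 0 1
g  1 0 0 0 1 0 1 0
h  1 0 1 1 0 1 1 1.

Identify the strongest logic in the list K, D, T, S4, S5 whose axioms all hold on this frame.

Serial (axiom D): yes — every world has a successor (e.g. a R a).
Reflexive (axiom T): yes — every world is R-related to itself.
Transitive (axiom 4): no — a R b and b R c, but not a R c.
Euclidean (axiom 5): no — a R b and a R e, but not b R e.
So F validates K, D, T; S4 would additionally require R to be transitive. The strongest is T.

T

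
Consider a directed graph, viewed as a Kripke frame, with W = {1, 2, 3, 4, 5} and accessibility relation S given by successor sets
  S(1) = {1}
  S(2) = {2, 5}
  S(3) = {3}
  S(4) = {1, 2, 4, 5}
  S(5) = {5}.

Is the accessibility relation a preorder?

Yes

Reflexive: yes — every world is S-related to itself.
Transitive: yes — every two-step S-path is closed by a direct edge.
So S is a preorder.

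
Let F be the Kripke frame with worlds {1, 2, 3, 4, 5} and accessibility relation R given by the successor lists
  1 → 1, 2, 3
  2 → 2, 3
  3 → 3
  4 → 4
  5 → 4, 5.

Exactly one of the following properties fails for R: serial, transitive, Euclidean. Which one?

Euclidean

Serial: yes — every world has a successor (e.g. 1 R 1).
Transitive: yes — every two-step R-path is closed by a direct edge.
Euclidean: no — 1 R 3 and 1 R 2, but not 3 R 2.
Only Euclidean fails.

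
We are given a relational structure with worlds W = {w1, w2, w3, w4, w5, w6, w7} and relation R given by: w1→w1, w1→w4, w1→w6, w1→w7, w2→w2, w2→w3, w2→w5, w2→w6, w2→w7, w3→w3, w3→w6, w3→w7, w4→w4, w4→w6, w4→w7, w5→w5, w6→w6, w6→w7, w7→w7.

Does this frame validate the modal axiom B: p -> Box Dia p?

By correspondence theory, B is valid on a frame iff R is symmetric.
Symmetric: no — w1 R w4 but not w4 R w1.

No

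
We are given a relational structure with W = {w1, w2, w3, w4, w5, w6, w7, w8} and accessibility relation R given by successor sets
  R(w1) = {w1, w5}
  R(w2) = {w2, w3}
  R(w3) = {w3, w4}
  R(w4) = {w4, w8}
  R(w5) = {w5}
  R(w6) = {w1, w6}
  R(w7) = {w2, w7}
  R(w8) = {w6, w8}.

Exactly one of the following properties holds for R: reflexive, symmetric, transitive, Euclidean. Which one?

Reflexive: yes — every world is R-related to itself.
Symmetric: no — w1 R w5 but not w5 R w1.
Transitive: no — w2 R w3 and w3 R w4, but not w2 R w4.
Euclidean: no — w1 R w5 and w1 R w1, but not w5 R w1.
Only reflexive holds.

reflexive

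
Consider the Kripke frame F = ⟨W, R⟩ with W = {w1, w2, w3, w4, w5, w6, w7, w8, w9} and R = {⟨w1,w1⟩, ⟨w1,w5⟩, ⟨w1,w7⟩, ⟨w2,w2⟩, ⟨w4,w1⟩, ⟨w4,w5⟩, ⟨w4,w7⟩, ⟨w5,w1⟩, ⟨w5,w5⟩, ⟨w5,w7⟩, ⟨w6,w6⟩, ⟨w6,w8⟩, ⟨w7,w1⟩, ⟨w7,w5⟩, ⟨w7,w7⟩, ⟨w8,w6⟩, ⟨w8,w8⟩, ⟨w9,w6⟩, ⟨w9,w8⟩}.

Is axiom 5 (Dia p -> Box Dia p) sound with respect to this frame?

By correspondence theory, 5 is valid on a frame iff R is Euclidean.
Euclidean: yes — any two successors of a common world are R-related.

Yes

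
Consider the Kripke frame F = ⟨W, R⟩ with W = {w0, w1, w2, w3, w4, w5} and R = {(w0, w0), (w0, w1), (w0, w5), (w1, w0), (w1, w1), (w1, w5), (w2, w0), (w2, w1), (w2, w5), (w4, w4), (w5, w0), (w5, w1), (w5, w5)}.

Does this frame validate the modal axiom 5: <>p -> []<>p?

Yes

By correspondence theory, 5 is valid on a frame iff R is Euclidean.
Euclidean: yes — any two successors of a common world are R-related.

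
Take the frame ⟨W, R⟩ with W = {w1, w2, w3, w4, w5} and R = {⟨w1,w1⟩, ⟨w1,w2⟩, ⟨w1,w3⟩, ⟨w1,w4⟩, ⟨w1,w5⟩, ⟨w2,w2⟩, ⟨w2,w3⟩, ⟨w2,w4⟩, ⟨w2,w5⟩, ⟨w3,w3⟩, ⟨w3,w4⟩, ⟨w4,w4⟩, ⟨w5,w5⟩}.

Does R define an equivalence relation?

Reflexive: yes — every world is R-related to itself.
Symmetric: no — w1 R w2 but not w2 R w1.
Transitive: yes — every two-step R-path is closed by a direct edge.
So R is not an equivalence relation.

No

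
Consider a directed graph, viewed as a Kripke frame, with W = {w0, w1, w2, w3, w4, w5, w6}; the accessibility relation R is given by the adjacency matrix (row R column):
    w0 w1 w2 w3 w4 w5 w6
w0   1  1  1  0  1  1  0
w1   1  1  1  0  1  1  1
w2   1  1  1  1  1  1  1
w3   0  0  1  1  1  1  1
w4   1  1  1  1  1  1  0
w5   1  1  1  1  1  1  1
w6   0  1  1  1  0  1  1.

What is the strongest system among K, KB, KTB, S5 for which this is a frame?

Symmetric (axiom B): yes — every pair in R has its reverse in R.
Reflexive (axiom T): yes — every world is R-related to itself.
Euclidean (axiom 5): no — w1 R w0 and w1 R w6, but not w0 R w6.
So F validates K, KB, KTB; S5 would additionally require R to be Euclidean. The strongest is KTB.

KTB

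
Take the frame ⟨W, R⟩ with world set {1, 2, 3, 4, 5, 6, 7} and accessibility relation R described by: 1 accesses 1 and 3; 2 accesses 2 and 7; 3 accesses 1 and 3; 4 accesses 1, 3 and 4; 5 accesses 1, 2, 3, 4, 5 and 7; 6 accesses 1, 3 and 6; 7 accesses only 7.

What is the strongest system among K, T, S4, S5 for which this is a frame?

Reflexive (axiom T): yes — every world is R-related to itself.
Transitive (axiom 4): yes — every two-step R-path is closed by a direct edge.
Euclidean (axiom 5): no — 5 R 1 and 5 R 2, but not 1 R 2.
So F validates K, T, S4; S5 would additionally require R to be Euclidean. The strongest is S4.

S4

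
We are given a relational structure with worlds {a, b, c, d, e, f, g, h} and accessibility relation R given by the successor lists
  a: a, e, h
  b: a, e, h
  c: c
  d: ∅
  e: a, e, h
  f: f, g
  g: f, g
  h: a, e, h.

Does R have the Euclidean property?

Yes

Euclidean: yes — any two successors of a common world are R-related.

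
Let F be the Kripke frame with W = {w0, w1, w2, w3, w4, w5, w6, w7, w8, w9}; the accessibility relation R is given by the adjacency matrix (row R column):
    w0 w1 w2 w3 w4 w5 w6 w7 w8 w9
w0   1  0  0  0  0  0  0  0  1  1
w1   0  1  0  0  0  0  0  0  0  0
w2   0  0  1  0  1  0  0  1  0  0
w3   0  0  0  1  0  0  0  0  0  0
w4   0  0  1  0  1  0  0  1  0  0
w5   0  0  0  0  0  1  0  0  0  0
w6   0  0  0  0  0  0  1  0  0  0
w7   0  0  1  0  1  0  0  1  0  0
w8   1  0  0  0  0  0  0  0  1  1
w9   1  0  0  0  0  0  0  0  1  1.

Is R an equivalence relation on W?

Yes

Reflexive: yes — every world is R-related to itself.
Symmetric: yes — every pair in R has its reverse in R.
Transitive: yes — every two-step R-path is closed by a direct edge.
So R is an equivalence relation.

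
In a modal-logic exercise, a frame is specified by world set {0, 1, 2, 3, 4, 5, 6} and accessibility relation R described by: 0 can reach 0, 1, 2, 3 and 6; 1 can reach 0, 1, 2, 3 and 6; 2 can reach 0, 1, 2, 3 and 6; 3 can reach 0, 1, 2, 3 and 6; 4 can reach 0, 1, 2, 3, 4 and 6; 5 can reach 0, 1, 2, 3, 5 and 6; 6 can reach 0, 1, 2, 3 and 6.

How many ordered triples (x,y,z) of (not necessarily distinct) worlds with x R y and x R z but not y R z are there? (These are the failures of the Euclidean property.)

10

Enumerating: (4,0,4), (4,1,4), (4,2,4), (4,3,4), (4,6,4), (5,0,5), (5,1,5), (5,2,5), (5,3,5), (5,6,5).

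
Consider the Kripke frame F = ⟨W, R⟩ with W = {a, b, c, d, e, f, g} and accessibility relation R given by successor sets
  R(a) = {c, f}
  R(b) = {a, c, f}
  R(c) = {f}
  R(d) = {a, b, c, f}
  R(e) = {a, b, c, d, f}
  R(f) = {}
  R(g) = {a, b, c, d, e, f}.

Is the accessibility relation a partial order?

No

Reflexive: no — a is not related to itself.
Transitive: yes — every two-step R-path is closed by a direct edge.
Antisymmetric: yes — no distinct pair is related both ways.
So R is not a partial order.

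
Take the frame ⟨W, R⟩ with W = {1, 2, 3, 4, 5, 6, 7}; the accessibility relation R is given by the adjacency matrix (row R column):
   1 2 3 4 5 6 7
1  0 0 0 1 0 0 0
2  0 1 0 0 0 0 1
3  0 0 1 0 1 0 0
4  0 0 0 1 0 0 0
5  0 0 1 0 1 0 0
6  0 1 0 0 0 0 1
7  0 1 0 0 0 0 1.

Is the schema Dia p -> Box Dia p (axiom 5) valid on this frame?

Yes

Axiom 5 corresponds to the accessibility relation being Euclidean.
Euclidean: yes — any two successors of a common world are R-related.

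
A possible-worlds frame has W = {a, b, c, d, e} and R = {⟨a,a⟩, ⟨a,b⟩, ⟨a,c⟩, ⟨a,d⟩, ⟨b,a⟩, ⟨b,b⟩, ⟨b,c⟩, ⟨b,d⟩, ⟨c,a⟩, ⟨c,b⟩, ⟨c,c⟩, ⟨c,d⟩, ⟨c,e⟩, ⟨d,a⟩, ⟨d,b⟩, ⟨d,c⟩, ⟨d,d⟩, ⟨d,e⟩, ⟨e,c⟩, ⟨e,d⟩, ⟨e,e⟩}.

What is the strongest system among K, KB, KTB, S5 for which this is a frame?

Symmetric (axiom B): yes — every pair in R has its reverse in R.
Reflexive (axiom T): yes — every world is R-related to itself.
Euclidean (axiom 5): no — c R a and c R e, but not a R e.
So F validates K, KB, KTB; S5 would additionally require R to be Euclidean. The strongest is KTB.

KTB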